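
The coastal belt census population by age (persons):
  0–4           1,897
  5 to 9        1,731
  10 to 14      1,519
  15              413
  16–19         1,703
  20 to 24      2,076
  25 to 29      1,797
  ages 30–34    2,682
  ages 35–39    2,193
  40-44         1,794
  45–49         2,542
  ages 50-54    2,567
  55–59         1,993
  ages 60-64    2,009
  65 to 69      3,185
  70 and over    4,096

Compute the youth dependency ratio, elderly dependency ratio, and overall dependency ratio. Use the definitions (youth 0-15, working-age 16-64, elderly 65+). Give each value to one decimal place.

0–15: 1,897 + 1,731 + 1,519 + 413 = 5,560
16–64: 1,703 + 2,076 + 1,797 + 2,682 + 2,193 + 1,794 + 2,542 + 2,567 + 1,993 + 2,009 = 21,356
65+: 3,185 + 4,096 = 7,281
Youth dependency ratio = 5,560 / 21,356 × 100 = 26.0
Old-age dependency ratio = 7,281 / 21,356 × 100 = 34.1
Total dependency ratio = (5,560 + 7,281) / 21,356 × 100 = 12,841 / 21,356 × 100 = 60.1

Youth dependency ratio: 26.0
Old-age dependency ratio: 34.1
Total dependency ratio: 60.1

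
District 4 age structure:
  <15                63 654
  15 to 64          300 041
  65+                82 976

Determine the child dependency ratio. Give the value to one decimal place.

Youth dependency ratio = 63 654 / 300 041 × 100 = 21.2

Youth dependency ratio: 21.2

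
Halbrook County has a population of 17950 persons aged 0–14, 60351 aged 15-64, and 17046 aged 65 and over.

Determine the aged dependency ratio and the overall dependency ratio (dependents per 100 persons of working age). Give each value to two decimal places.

Old-age dependency ratio = 17046 / 60351 × 100 = 28.24
Total dependency ratio = (17950 + 17046) / 60351 × 100 = 34996 / 60351 × 100 = 57.99

Old-age dependency ratio: 28.24
Total dependency ratio: 57.99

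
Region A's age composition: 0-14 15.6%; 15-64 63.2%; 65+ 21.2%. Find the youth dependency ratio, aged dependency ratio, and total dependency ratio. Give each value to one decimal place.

Youth dependency ratio: 24.7
Old-age dependency ratio: 33.5
Total dependency ratio: 58.2

Youth dependency ratio = 15.6 / 63.2 × 100 = 24.7
Old-age dependency ratio = 21.2 / 63.2 × 100 = 33.5
Total dependency ratio = (15.6 + 21.2) / 63.2 × 100 = 36.8 / 63.2 × 100 = 58.2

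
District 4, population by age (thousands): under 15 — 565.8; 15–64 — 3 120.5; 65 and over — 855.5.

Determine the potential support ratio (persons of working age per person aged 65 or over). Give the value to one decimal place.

Potential support ratio = 3 120.5 / 855.5 = 3.6

Potential support ratio: 3.6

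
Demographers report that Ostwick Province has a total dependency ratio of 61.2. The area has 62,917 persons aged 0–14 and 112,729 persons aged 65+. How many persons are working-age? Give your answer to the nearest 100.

Working-age: 287,000

Total dependency ratio = (youth + elderly) / working-age × 100
61.2 = (62,917 + 112,729) / W × 100
⇒ 287,000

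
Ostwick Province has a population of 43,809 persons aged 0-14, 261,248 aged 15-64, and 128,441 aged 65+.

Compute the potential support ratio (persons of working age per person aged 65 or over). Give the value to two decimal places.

Potential support ratio: 2.03

Potential support ratio = 261,248 / 128,441 = 2.03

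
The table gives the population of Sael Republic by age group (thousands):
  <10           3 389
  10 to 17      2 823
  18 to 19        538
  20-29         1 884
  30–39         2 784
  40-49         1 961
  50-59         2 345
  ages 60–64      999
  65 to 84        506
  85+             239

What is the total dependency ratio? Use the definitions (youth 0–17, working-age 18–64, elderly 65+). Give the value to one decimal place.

Total dependency ratio: 66.2

0–17: 3 389 + 2 823 = 6 212
18–64: 538 + 1 884 + 2 784 + 1 961 + 2 345 + 999 = 10 511
65+: 506 + 239 = 745
Total dependency ratio = (6 212 + 745) / 10 511 × 100 = 6 957 / 10 511 × 100 = 66.2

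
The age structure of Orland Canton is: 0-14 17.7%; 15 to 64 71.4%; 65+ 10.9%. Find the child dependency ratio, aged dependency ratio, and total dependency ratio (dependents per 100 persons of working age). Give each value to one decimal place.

Youth dependency ratio = 17.7 / 71.4 × 100 = 24.8
Old-age dependency ratio = 10.9 / 71.4 × 100 = 15.3
Total dependency ratio = (17.7 + 10.9) / 71.4 × 100 = 28.6 / 71.4 × 100 = 40.1

Youth dependency ratio: 24.8
Old-age dependency ratio: 15.3
Total dependency ratio: 40.1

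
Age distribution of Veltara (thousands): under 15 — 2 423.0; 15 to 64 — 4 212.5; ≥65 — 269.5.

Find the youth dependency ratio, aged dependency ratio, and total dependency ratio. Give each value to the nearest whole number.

Youth dependency ratio: 58
Old-age dependency ratio: 6
Total dependency ratio: 64

Youth dependency ratio = 2 423.0 / 4 212.5 × 100 = 58
Old-age dependency ratio = 269.5 / 4 212.5 × 100 = 6
Total dependency ratio = (2 423.0 + 269.5) / 4 212.5 × 100 = 2 692.5 / 4 212.5 × 100 = 64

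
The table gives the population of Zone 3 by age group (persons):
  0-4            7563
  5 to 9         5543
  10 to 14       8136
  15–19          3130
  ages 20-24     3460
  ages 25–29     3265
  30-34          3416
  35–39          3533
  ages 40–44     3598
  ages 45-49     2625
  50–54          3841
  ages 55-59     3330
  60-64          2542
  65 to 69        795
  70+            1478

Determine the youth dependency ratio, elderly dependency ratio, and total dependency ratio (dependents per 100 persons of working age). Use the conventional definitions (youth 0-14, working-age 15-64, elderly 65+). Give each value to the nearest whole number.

Youth dependency ratio: 65
Old-age dependency ratio: 7
Total dependency ratio: 72

0–14: 7563 + 5543 + 8136 = 21242
15–64: 3130 + 3460 + 3265 + 3416 + 3533 + 3598 + 2625 + 3841 + 3330 + 2542 = 32740
65+: 795 + 1478 = 2273
Youth dependency ratio = 21242 / 32740 × 100 = 65
Old-age dependency ratio = 2273 / 32740 × 100 = 7
Total dependency ratio = (21242 + 2273) / 32740 × 100 = 23515 / 32740 × 100 = 72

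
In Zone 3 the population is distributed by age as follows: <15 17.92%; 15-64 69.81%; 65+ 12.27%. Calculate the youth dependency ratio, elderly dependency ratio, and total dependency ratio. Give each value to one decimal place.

Youth dependency ratio = 17.92 / 69.81 × 100 = 25.7
Old-age dependency ratio = 12.27 / 69.81 × 100 = 17.6
Total dependency ratio = (17.92 + 12.27) / 69.81 × 100 = 30.19 / 69.81 × 100 = 43.2

Youth dependency ratio: 25.7
Old-age dependency ratio: 17.6
Total dependency ratio: 43.2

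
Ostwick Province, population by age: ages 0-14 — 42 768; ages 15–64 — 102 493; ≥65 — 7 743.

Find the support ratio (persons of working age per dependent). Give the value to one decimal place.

Support ratio = 102 493 / (42 768 + 7 743) = 102 493 / 50 511 = 2.0

Support ratio: 2.0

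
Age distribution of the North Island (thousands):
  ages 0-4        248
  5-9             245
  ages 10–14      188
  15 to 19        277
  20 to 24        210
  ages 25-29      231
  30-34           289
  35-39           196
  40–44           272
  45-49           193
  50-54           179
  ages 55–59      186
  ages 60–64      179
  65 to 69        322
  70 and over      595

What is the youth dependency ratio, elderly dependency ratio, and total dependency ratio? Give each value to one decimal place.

Youth dependency ratio: 30.8
Old-age dependency ratio: 41.5
Total dependency ratio: 72.2

0–14: 248 + 245 + 188 = 681
15–64: 277 + 210 + 231 + 289 + 196 + 272 + 193 + 179 + 186 + 179 = 2 212
65+: 322 + 595 = 917
Youth dependency ratio = 681 / 2 212 × 100 = 30.8
Old-age dependency ratio = 917 / 2 212 × 100 = 41.5
Total dependency ratio = (681 + 917) / 2 212 × 100 = 1 598 / 2 212 × 100 = 72.2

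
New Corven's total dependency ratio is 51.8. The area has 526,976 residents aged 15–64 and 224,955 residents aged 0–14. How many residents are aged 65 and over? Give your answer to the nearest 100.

Aged 65 and over: 48,000

Total dependency ratio = (youth + elderly) / working-age × 100
51.8 = (224,955 + E) / 526,976 × 100
⇒ 48,000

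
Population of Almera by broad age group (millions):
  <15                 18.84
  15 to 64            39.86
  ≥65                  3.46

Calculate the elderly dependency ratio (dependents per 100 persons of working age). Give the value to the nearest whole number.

Old-age dependency ratio = 3.46 / 39.86 × 100 = 9

Old-age dependency ratio: 9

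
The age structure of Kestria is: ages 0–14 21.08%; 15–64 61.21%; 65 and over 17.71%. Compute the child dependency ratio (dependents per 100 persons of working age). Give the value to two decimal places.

Youth dependency ratio: 34.44

Youth dependency ratio = 21.08 / 61.21 × 100 = 34.44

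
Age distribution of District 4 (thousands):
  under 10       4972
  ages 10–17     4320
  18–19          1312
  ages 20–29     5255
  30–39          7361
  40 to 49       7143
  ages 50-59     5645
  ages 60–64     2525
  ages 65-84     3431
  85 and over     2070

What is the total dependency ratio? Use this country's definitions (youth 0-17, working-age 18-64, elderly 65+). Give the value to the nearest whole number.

0–17: 4972 + 4320 = 9292
18–64: 1312 + 5255 + 7361 + 7143 + 5645 + 2525 = 29241
65+: 3431 + 2070 = 5501
Total dependency ratio = (9292 + 5501) / 29241 × 100 = 14793 / 29241 × 100 = 51

Total dependency ratio: 51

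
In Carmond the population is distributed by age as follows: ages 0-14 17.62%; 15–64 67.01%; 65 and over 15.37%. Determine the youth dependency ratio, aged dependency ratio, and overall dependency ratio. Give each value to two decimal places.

Youth dependency ratio: 26.29
Old-age dependency ratio: 22.94
Total dependency ratio: 49.23

Youth dependency ratio = 17.62 / 67.01 × 100 = 26.29
Old-age dependency ratio = 15.37 / 67.01 × 100 = 22.94
Total dependency ratio = (17.62 + 15.37) / 67.01 × 100 = 32.99 / 67.01 × 100 = 49.23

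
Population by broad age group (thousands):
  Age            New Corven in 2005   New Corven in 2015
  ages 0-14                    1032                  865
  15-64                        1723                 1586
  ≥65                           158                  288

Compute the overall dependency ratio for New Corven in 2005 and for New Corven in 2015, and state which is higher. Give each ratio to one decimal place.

New Corven in 2005: 69.1
New Corven in 2015: 72.7
Higher: New Corven in 2015

New Corven in 2005: (1032 + 158) / 1723 × 100 = 1190 / 1723 × 100 = 69.1
New Corven in 2015: (865 + 288) / 1586 × 100 = 1153 / 1586 × 100 = 72.7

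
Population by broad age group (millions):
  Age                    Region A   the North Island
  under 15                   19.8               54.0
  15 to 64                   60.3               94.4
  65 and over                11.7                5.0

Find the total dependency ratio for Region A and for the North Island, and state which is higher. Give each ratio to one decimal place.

Region A: (19.8 + 11.7) / 60.3 × 100 = 31.5 / 60.3 × 100 = 52.2
the North Island: (54.0 + 5.0) / 94.4 × 100 = 59.0 / 94.4 × 100 = 62.5

Region A: 52.2
the North Island: 62.5
Higher: the North Island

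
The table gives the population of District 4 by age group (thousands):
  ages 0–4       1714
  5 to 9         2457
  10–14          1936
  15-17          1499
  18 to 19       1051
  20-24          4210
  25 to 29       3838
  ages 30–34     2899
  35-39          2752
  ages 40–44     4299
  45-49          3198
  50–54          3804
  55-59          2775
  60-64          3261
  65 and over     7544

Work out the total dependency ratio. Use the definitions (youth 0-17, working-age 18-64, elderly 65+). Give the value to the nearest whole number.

Total dependency ratio: 47

0–17: 1714 + 2457 + 1936 + 1499 = 7606
18–64: 1051 + 4210 + 3838 + 2899 + 2752 + 4299 + 3198 + 3804 + 2775 + 3261 = 32087
65+: 7544
Total dependency ratio = (7606 + 7544) / 32087 × 100 = 15150 / 32087 × 100 = 47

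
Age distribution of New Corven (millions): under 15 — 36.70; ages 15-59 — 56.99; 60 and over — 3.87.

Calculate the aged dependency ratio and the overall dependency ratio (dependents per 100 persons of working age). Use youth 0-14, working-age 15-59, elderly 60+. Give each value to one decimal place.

Old-age dependency ratio: 6.8
Total dependency ratio: 71.2

Old-age dependency ratio = 3.87 / 56.99 × 100 = 6.8
Total dependency ratio = (36.70 + 3.87) / 56.99 × 100 = 40.57 / 56.99 × 100 = 71.2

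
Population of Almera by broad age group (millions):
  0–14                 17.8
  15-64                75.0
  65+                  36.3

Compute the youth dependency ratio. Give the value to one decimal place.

Youth dependency ratio: 23.7

Youth dependency ratio = 17.8 / 75.0 × 100 = 23.7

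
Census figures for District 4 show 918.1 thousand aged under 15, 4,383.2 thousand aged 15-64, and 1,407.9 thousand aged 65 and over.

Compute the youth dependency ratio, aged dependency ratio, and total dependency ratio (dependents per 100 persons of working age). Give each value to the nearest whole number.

Youth dependency ratio: 21
Old-age dependency ratio: 32
Total dependency ratio: 53

Youth dependency ratio = 918.1 / 4,383.2 × 100 = 21
Old-age dependency ratio = 1,407.9 / 4,383.2 × 100 = 32
Total dependency ratio = (918.1 + 1,407.9) / 4,383.2 × 100 = 2,326.0 / 4,383.2 × 100 = 53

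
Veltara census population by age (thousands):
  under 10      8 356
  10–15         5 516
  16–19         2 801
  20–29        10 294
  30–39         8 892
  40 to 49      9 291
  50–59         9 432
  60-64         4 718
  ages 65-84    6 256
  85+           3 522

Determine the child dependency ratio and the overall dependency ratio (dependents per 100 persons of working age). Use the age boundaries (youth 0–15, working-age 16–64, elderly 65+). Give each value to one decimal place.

Youth dependency ratio: 30.5
Total dependency ratio: 52.1

0–15: 8 356 + 5 516 = 13 872
16–64: 2 801 + 10 294 + 8 892 + 9 291 + 9 432 + 4 718 = 45 428
65+: 6 256 + 3 522 = 9 778
Youth dependency ratio = 13 872 / 45 428 × 100 = 30.5
Total dependency ratio = (13 872 + 9 778) / 45 428 × 100 = 23 650 / 45 428 × 100 = 52.1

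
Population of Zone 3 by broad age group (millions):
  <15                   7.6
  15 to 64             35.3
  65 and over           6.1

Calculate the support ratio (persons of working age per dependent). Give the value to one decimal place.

Support ratio = 35.3 / (7.6 + 6.1) = 35.3 / 13.7 = 2.6

Support ratio: 2.6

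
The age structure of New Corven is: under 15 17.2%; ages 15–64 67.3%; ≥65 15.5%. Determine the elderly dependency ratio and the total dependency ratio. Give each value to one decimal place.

Old-age dependency ratio: 23.0
Total dependency ratio: 48.6

Old-age dependency ratio = 15.5 / 67.3 × 100 = 23.0
Total dependency ratio = (17.2 + 15.5) / 67.3 × 100 = 32.7 / 67.3 × 100 = 48.6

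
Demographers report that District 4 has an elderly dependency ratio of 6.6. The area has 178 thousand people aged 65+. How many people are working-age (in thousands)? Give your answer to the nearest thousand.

Old-age dependency ratio = elderly / working-age × 100
6.6 = 178 / W × 100
⇒ 2697

Working-age: 2697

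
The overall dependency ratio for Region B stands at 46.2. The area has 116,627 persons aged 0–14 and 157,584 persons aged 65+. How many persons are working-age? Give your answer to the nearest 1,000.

Working-age: 594,000

Total dependency ratio = (youth + elderly) / working-age × 100
46.2 = (116,627 + 157,584) / W × 100
⇒ 594,000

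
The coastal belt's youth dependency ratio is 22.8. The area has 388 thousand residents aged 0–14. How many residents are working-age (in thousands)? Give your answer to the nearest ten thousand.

Youth dependency ratio = youth / working-age × 100
22.8 = 388 / W × 100
⇒ 1,700

Working-age: 1,700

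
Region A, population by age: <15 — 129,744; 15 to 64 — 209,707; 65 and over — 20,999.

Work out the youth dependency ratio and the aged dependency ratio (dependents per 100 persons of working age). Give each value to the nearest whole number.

Youth dependency ratio: 62
Old-age dependency ratio: 10

Youth dependency ratio = 129,744 / 209,707 × 100 = 62
Old-age dependency ratio = 20,999 / 209,707 × 100 = 10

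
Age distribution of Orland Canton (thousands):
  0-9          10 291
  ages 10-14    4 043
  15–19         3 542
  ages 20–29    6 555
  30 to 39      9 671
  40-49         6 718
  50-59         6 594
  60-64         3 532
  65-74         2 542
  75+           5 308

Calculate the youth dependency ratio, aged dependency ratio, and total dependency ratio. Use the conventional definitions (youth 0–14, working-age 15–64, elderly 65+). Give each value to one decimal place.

Youth dependency ratio: 39.2
Old-age dependency ratio: 21.4
Total dependency ratio: 60.6

0–14: 10 291 + 4 043 = 14 334
15–64: 3 542 + 6 555 + 9 671 + 6 718 + 6 594 + 3 532 = 36 612
65+: 2 542 + 5 308 = 7 850
Youth dependency ratio = 14 334 / 36 612 × 100 = 39.2
Old-age dependency ratio = 7 850 / 36 612 × 100 = 21.4
Total dependency ratio = (14 334 + 7 850) / 36 612 × 100 = 22 184 / 36 612 × 100 = 60.6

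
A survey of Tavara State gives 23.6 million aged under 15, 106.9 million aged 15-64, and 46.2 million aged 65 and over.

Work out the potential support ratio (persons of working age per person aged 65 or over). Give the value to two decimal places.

Potential support ratio = 106.9 / 46.2 = 2.31

Potential support ratio: 2.31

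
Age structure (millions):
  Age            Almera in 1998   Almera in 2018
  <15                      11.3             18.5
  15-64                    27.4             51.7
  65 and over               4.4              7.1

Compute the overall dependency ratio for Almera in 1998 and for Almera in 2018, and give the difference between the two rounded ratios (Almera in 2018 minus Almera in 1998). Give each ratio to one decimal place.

Almera in 1998: 57.3
Almera in 2018: 49.5
Difference: -7.8

Almera in 1998: (11.3 + 4.4) / 27.4 × 100 = 15.7 / 27.4 × 100 = 57.3
Almera in 2018: (18.5 + 7.1) / 51.7 × 100 = 25.6 / 51.7 × 100 = 49.5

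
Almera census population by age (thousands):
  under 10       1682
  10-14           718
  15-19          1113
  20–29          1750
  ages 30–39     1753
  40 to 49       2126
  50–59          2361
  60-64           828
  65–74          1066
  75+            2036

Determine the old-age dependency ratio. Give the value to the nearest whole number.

0–14: 1682 + 718 = 2400
15–64: 1113 + 1750 + 1753 + 2126 + 2361 + 828 = 9931
65+: 1066 + 2036 = 3102
Old-age dependency ratio = 3102 / 9931 × 100 = 31

Old-age dependency ratio: 31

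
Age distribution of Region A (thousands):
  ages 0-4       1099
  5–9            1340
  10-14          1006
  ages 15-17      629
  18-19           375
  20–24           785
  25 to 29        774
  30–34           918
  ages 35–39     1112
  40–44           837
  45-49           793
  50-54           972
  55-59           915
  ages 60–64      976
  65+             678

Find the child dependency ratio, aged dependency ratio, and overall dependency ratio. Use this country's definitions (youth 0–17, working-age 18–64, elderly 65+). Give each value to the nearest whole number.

Youth dependency ratio: 48
Old-age dependency ratio: 8
Total dependency ratio: 56

0–17: 1099 + 1340 + 1006 + 629 = 4074
18–64: 375 + 785 + 774 + 918 + 1112 + 837 + 793 + 972 + 915 + 976 = 8457
65+: 678
Youth dependency ratio = 4074 / 8457 × 100 = 48
Old-age dependency ratio = 678 / 8457 × 100 = 8
Total dependency ratio = (4074 + 678) / 8457 × 100 = 4752 / 8457 × 100 = 56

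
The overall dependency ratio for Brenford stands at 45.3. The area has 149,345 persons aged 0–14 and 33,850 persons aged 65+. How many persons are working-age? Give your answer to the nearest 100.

Total dependency ratio = (youth + elderly) / working-age × 100
45.3 = (149,345 + 33,850) / W × 100
⇒ 404,400

Working-age: 404,400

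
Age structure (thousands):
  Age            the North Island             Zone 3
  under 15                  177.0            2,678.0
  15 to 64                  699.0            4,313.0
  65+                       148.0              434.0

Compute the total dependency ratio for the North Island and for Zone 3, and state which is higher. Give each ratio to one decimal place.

the North Island: (177.0 + 148.0) / 699.0 × 100 = 325.0 / 699.0 × 100 = 46.5
Zone 3: (2,678.0 + 434.0) / 4,313.0 × 100 = 3,112.0 / 4,313.0 × 100 = 72.2

the North Island: 46.5
Zone 3: 72.2
Higher: Zone 3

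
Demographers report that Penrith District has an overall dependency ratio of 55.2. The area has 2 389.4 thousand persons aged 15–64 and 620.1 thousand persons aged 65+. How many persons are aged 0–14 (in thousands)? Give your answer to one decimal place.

Total dependency ratio = (youth + elderly) / working-age × 100
55.2 = (Y + 620.1) / 2 389.4 × 100
⇒ 698.8

Aged 0–14: 698.8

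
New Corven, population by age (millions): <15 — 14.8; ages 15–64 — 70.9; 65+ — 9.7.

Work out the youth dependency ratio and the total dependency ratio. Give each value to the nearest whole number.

Youth dependency ratio = 14.8 / 70.9 × 100 = 21
Total dependency ratio = (14.8 + 9.7) / 70.9 × 100 = 24.5 / 70.9 × 100 = 35

Youth dependency ratio: 21
Total dependency ratio: 35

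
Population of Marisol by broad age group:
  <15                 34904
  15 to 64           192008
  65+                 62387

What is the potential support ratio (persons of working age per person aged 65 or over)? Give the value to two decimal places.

Potential support ratio = 192008 / 62387 = 3.08

Potential support ratio: 3.08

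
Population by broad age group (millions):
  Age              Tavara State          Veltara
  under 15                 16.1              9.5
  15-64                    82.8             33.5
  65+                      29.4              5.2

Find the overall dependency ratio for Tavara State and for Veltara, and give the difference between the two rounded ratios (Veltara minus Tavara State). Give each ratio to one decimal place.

Tavara State: (16.1 + 29.4) / 82.8 × 100 = 45.5 / 82.8 × 100 = 55.0
Veltara: (9.5 + 5.2) / 33.5 × 100 = 14.7 / 33.5 × 100 = 43.9

Tavara State: 55.0
Veltara: 43.9
Difference: -11.1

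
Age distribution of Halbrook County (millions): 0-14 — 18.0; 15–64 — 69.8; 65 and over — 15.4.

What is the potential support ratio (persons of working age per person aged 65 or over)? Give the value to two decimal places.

Potential support ratio: 4.53

Potential support ratio = 69.8 / 15.4 = 4.53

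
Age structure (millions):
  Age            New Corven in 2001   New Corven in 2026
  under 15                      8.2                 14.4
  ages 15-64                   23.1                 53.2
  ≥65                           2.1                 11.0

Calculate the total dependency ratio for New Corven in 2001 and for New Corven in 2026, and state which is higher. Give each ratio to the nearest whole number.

New Corven in 2001: 45
New Corven in 2026: 48
Higher: New Corven in 2026

New Corven in 2001: (8.2 + 2.1) / 23.1 × 100 = 10.3 / 23.1 × 100 = 45
New Corven in 2026: (14.4 + 11.0) / 53.2 × 100 = 25.4 / 53.2 × 100 = 48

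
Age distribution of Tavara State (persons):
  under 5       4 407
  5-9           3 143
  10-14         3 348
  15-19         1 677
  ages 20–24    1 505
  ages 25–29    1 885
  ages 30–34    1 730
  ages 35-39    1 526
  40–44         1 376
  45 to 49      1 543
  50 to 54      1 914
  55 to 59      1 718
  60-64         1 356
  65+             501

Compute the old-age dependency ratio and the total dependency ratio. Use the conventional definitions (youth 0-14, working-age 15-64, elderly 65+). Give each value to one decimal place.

Old-age dependency ratio: 3.1
Total dependency ratio: 70.2

0–14: 4 407 + 3 143 + 3 348 = 10 898
15–64: 1 677 + 1 505 + 1 885 + 1 730 + 1 526 + 1 376 + 1 543 + 1 914 + 1 718 + 1 356 = 16 230
65+: 501
Old-age dependency ratio = 501 / 16 230 × 100 = 3.1
Total dependency ratio = (10 898 + 501) / 16 230 × 100 = 11 399 / 16 230 × 100 = 70.2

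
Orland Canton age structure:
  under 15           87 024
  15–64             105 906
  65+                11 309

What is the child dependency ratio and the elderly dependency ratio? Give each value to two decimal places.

Youth dependency ratio = 87 024 / 105 906 × 100 = 82.17
Old-age dependency ratio = 11 309 / 105 906 × 100 = 10.68

Youth dependency ratio: 82.17
Old-age dependency ratio: 10.68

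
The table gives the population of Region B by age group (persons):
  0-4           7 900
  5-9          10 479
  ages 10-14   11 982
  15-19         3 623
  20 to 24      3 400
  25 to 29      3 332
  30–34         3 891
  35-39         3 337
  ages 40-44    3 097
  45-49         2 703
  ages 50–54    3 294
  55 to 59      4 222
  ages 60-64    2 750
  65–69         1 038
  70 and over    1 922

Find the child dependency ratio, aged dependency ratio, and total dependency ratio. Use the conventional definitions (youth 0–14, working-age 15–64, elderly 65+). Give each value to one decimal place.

Youth dependency ratio: 90.2
Old-age dependency ratio: 8.8
Total dependency ratio: 99.0

0–14: 7 900 + 10 479 + 11 982 = 30 361
15–64: 3 623 + 3 400 + 3 332 + 3 891 + 3 337 + 3 097 + 2 703 + 3 294 + 4 222 + 2 750 = 33 649
65+: 1 038 + 1 922 = 2 960
Youth dependency ratio = 30 361 / 33 649 × 100 = 90.2
Old-age dependency ratio = 2 960 / 33 649 × 100 = 8.8
Total dependency ratio = (30 361 + 2 960) / 33 649 × 100 = 33 321 / 33 649 × 100 = 99.0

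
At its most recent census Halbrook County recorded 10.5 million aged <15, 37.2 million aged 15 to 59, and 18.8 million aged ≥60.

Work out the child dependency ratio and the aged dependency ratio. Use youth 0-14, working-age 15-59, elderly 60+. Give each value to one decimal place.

Youth dependency ratio: 28.2
Old-age dependency ratio: 50.5

Youth dependency ratio = 10.5 / 37.2 × 100 = 28.2
Old-age dependency ratio = 18.8 / 37.2 × 100 = 50.5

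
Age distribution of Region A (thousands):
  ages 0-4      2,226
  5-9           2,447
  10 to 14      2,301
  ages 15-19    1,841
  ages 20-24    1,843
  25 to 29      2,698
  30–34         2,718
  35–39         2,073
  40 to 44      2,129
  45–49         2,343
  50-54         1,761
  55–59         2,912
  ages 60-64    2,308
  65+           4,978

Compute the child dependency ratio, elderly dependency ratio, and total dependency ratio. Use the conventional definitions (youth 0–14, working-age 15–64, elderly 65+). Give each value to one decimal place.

0–14: 2,226 + 2,447 + 2,301 = 6,974
15–64: 1,841 + 1,843 + 2,698 + 2,718 + 2,073 + 2,129 + 2,343 + 1,761 + 2,912 + 2,308 = 22,626
65+: 4,978
Youth dependency ratio = 6,974 / 22,626 × 100 = 30.8
Old-age dependency ratio = 4,978 / 22,626 × 100 = 22.0
Total dependency ratio = (6,974 + 4,978) / 22,626 × 100 = 11,952 / 22,626 × 100 = 52.8

Youth dependency ratio: 30.8
Old-age dependency ratio: 22.0
Total dependency ratio: 52.8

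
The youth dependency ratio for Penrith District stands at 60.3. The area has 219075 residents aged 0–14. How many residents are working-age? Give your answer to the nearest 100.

Working-age: 363300

Youth dependency ratio = youth / working-age × 100
60.3 = 219075 / W × 100
⇒ 363300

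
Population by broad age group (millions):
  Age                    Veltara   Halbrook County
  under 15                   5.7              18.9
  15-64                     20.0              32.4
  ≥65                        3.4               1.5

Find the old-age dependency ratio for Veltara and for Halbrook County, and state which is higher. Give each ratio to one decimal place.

Veltara: 17.0
Halbrook County: 4.6
Higher: Veltara

Veltara: 3.4 / 20.0 × 100 = 17.0
Halbrook County: 1.5 / 32.4 × 100 = 4.6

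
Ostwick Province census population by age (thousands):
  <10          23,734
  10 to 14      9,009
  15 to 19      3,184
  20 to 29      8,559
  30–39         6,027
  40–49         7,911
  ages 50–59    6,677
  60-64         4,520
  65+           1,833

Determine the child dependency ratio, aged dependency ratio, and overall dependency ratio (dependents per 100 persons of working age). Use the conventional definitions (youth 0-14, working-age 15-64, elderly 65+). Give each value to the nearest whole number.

Youth dependency ratio: 89
Old-age dependency ratio: 5
Total dependency ratio: 94

0–14: 23,734 + 9,009 = 32,743
15–64: 3,184 + 8,559 + 6,027 + 7,911 + 6,677 + 4,520 = 36,878
65+: 1,833
Youth dependency ratio = 32,743 / 36,878 × 100 = 89
Old-age dependency ratio = 1,833 / 36,878 × 100 = 5
Total dependency ratio = (32,743 + 1,833) / 36,878 × 100 = 34,576 / 36,878 × 100 = 94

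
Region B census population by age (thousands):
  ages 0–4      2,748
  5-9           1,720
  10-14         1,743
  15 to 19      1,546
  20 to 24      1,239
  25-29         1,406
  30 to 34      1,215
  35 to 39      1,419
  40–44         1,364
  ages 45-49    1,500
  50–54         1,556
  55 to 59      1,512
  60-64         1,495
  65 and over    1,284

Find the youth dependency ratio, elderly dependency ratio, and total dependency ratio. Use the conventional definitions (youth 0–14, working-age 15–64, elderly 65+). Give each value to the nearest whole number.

0–14: 2,748 + 1,720 + 1,743 = 6,211
15–64: 1,546 + 1,239 + 1,406 + 1,215 + 1,419 + 1,364 + 1,500 + 1,556 + 1,512 + 1,495 = 14,252
65+: 1,284
Youth dependency ratio = 6,211 / 14,252 × 100 = 44
Old-age dependency ratio = 1,284 / 14,252 × 100 = 9
Total dependency ratio = (6,211 + 1,284) / 14,252 × 100 = 7,495 / 14,252 × 100 = 53

Youth dependency ratio: 44
Old-age dependency ratio: 9
Total dependency ratio: 53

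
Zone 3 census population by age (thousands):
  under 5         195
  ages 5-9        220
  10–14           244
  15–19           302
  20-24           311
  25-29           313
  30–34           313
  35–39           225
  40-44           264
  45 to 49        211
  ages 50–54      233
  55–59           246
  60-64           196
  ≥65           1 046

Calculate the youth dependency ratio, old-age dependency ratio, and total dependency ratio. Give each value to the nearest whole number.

Youth dependency ratio: 25
Old-age dependency ratio: 40
Total dependency ratio: 65

0–14: 195 + 220 + 244 = 659
15–64: 302 + 311 + 313 + 313 + 225 + 264 + 211 + 233 + 246 + 196 = 2 614
65+: 1 046
Youth dependency ratio = 659 / 2 614 × 100 = 25
Old-age dependency ratio = 1 046 / 2 614 × 100 = 40
Total dependency ratio = (659 + 1 046) / 2 614 × 100 = 1 705 / 2 614 × 100 = 65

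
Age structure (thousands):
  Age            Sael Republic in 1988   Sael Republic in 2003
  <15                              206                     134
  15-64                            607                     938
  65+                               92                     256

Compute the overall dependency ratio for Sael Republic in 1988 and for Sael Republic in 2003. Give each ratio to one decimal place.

Sael Republic in 1988: (206 + 92) / 607 × 100 = 298 / 607 × 100 = 49.1
Sael Republic in 2003: (134 + 256) / 938 × 100 = 390 / 938 × 100 = 41.6

Sael Republic in 1988: 49.1
Sael Republic in 2003: 41.6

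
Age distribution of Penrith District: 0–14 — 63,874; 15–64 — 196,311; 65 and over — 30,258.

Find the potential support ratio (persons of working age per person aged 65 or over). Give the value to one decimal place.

Potential support ratio = 196,311 / 30,258 = 6.5

Potential support ratio: 6.5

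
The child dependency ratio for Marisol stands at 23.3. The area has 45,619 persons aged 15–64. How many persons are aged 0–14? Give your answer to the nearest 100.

Aged 0–14: 10,600

Youth dependency ratio = youth / working-age × 100
23.3 = Y / 45,619 × 100
⇒ 10,600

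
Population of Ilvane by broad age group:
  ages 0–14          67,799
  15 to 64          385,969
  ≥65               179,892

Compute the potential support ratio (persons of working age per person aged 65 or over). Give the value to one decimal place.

Potential support ratio = 385,969 / 179,892 = 2.1

Potential support ratio: 2.1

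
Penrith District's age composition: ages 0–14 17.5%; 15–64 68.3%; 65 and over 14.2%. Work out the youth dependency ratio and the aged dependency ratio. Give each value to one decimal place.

Youth dependency ratio = 17.5 / 68.3 × 100 = 25.6
Old-age dependency ratio = 14.2 / 68.3 × 100 = 20.8

Youth dependency ratio: 25.6
Old-age dependency ratio: 20.8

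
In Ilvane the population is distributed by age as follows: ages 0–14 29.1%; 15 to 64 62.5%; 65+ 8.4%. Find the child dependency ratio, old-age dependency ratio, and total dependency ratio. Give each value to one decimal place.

Youth dependency ratio = 29.1 / 62.5 × 100 = 46.6
Old-age dependency ratio = 8.4 / 62.5 × 100 = 13.4
Total dependency ratio = (29.1 + 8.4) / 62.5 × 100 = 37.5 / 62.5 × 100 = 60.0

Youth dependency ratio: 46.6
Old-age dependency ratio: 13.4
Total dependency ratio: 60.0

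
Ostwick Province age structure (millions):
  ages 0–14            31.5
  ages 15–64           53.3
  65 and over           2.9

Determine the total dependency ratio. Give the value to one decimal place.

Total dependency ratio = (31.5 + 2.9) / 53.3 × 100 = 34.4 / 53.3 × 100 = 64.5

Total dependency ratio: 64.5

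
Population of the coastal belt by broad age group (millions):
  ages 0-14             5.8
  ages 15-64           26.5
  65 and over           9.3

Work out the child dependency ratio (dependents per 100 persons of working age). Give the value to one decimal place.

Youth dependency ratio = 5.8 / 26.5 × 100 = 21.9

Youth dependency ratio: 21.9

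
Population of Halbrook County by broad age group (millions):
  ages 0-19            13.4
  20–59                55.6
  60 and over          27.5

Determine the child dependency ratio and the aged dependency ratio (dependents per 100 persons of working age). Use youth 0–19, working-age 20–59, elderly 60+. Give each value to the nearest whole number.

Youth dependency ratio: 24
Old-age dependency ratio: 49

Youth dependency ratio = 13.4 / 55.6 × 100 = 24
Old-age dependency ratio = 27.5 / 55.6 × 100 = 49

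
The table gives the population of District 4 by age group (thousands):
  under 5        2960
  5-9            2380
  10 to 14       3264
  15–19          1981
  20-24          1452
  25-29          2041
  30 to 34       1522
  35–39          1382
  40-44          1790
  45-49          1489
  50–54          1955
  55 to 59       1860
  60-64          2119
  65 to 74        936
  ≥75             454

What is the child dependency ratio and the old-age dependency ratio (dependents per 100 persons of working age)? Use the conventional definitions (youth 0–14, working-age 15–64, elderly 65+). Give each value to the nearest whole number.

0–14: 2960 + 2380 + 3264 = 8604
15–64: 1981 + 1452 + 2041 + 1522 + 1382 + 1790 + 1489 + 1955 + 1860 + 2119 = 17591
65+: 936 + 454 = 1390
Youth dependency ratio = 8604 / 17591 × 100 = 49
Old-age dependency ratio = 1390 / 17591 × 100 = 8

Youth dependency ratio: 49
Old-age dependency ratio: 8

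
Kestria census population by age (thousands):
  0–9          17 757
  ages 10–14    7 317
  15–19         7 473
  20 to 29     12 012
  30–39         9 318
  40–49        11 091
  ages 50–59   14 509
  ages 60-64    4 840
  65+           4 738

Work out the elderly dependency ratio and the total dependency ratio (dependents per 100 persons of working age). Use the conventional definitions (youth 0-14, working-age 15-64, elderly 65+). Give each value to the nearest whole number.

Old-age dependency ratio: 8
Total dependency ratio: 50

0–14: 17 757 + 7 317 = 25 074
15–64: 7 473 + 12 012 + 9 318 + 11 091 + 14 509 + 4 840 = 59 243
65+: 4 738
Old-age dependency ratio = 4 738 / 59 243 × 100 = 8
Total dependency ratio = (25 074 + 4 738) / 59 243 × 100 = 29 812 / 59 243 × 100 = 50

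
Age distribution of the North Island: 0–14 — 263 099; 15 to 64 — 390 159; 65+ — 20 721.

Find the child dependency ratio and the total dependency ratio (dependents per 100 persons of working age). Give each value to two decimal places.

Youth dependency ratio: 67.43
Total dependency ratio: 72.74

Youth dependency ratio = 263 099 / 390 159 × 100 = 67.43
Total dependency ratio = (263 099 + 20 721) / 390 159 × 100 = 283 820 / 390 159 × 100 = 72.74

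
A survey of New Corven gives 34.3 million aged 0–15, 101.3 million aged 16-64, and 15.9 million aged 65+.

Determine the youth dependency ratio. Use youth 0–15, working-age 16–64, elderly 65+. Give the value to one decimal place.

Youth dependency ratio = 34.3 / 101.3 × 100 = 33.9

Youth dependency ratio: 33.9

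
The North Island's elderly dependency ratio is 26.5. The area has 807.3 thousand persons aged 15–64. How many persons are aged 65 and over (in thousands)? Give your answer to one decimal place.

Old-age dependency ratio = elderly / working-age × 100
26.5 = E / 807.3 × 100
⇒ 213.9

Aged 65 and over: 213.9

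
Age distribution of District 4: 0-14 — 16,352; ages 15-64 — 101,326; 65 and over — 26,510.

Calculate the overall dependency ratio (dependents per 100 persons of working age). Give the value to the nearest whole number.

Total dependency ratio: 42

Total dependency ratio = (16,352 + 26,510) / 101,326 × 100 = 42,862 / 101,326 × 100 = 42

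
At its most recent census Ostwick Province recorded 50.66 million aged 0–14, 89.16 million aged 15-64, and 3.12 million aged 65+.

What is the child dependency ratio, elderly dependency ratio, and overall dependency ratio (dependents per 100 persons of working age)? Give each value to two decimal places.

Youth dependency ratio: 56.82
Old-age dependency ratio: 3.50
Total dependency ratio: 60.32

Youth dependency ratio = 50.66 / 89.16 × 100 = 56.82
Old-age dependency ratio = 3.12 / 89.16 × 100 = 3.50
Total dependency ratio = (50.66 + 3.12) / 89.16 × 100 = 53.78 / 89.16 × 100 = 60.32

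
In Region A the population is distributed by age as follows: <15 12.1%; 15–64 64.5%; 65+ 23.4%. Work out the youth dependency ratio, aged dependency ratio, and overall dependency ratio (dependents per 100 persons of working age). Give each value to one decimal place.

Youth dependency ratio: 18.8
Old-age dependency ratio: 36.3
Total dependency ratio: 55.0

Youth dependency ratio = 12.1 / 64.5 × 100 = 18.8
Old-age dependency ratio = 23.4 / 64.5 × 100 = 36.3
Total dependency ratio = (12.1 + 23.4) / 64.5 × 100 = 35.5 / 64.5 × 100 = 55.0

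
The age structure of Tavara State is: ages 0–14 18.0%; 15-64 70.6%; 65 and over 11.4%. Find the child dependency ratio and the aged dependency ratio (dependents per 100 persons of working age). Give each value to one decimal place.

Youth dependency ratio: 25.5
Old-age dependency ratio: 16.1

Youth dependency ratio = 18.0 / 70.6 × 100 = 25.5
Old-age dependency ratio = 11.4 / 70.6 × 100 = 16.1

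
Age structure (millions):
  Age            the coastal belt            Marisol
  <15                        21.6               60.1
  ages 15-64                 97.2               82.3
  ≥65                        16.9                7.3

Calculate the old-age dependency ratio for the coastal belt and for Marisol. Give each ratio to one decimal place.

the coastal belt: 17.4
Marisol: 8.9

the coastal belt: 16.9 / 97.2 × 100 = 17.4
Marisol: 7.3 / 82.3 × 100 = 8.9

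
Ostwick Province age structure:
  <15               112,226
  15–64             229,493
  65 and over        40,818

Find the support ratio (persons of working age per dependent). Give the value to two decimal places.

Support ratio = 229,493 / (112,226 + 40,818) = 229,493 / 153,044 = 1.50

Support ratio: 1.50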